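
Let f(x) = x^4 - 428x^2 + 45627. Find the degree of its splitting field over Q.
[K : Q] = 4

Solving the quadratic in x^2: x^2 = (428 ± √(428^2 - 4·45627))/2 = (428 ± √676)/2 = (428 ± 26)/2, giving x^2 = 227 or x^2 = 201. So f(x) = (x^2 - 227)(x^2 - 201) and the roots of f are ±√227, ±√201. Hence the splitting field is K = Q(√227, √201). Since 227 and 201 are distinct squarefree integers > 1, their product 45627 is not a perfect square, so √201 ∉ Q(√227). By the tower law [K:Q] = [Q(√227,√201):Q(√227)] · [Q(√227):Q] = 2 · 2 = 4.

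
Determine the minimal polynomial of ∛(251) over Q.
m_α(x) = x^3 - 251

α satisfies α^3 = 251, so x^3 - 251 annihilates α. By the rational root test, a rational root p/q (in lowest terms) of x^3 - 251 would satisfy p^3 = 251 q^3, forcing q = 1 and p^3 = 251; but 251 is not a perfect cube, contradiction. A monic cubic over Q with no rational root is irreducible (any nontrivial factorization would include a linear factor). Hence x^3 - 251 is the minimal polynomial of α, and in particular [Q(α):Q] = 3.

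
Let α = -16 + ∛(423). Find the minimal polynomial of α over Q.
m_α(x) = x^3 + 48x^2 + 768x + 3673

Set β = α + 16 = ∛(423), so β^3 = 423. Then (α + 16)^3 - 423 = 0, i.e. α is a root of g(x) = (x + 16)^3 - 423 = x^3 + 48x^2 + 768x + 3673. Since g(x) = h(x + 16) where h(x) = x^3 - 423, and h is irreducible over Q (because 423 is not a perfect cube, so h has no rational root, and a monic cubic with no rational root is irreducible), g is also irreducible (irreducibility is preserved under the substitution x → x + 16). Hence m_α(x) = x^3 + 48x^2 + 768x + 3673.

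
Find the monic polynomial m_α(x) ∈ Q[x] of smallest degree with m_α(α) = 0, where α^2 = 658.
m_α(x) = x^2 - 658

α satisfies α^2 - 658 = 0, so x^2 - 658 annihilates α. Since d = 658 is squarefree and ≠ 1, it is not a perfect square in Q, so x^2 - 658 has no rational root and is therefore irreducible over Q (a degree-2 polynomial over a field is irreducible iff it has no root). Hence m_α(x) = x^2 - 658.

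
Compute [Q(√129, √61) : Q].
[Q(√129, √61) : Q] = 4

[Q(√129):Q] = 2 (min poly x^2 - 129, irreducible since 129 is squarefree > 1). For the top step, suppose √61 ∈ Q(√129), say √61 = c + d√129 with c, d ∈ Q. Squaring: 61 = c^2 + 129d^2 + 2cd√129. Since √129 ∉ Q this forces 2cd = 0. If d = 0 then √61 = c ∈ Q, contradicting 61 squarefree > 1. If c = 0 then 61 = 129d^2, so 129·61 = (129d)^2 is a perfect square in Q — but 129·61 = 7869 is not a perfect square (since 129 and 61 are distinct squarefree integers). Contradiction. Hence √61 ∉ Q(√129), so x^2 - 61 stays irreducible over Q(√129) and [Q(√129, √61) : Q(√129)] = 2. By the tower law, [Q(√129, √61) : Q] = 2 · 2 = 4.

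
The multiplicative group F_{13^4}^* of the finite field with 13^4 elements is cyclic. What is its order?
|F_{13^4}^*| = 28560

F_{13^4} has 13^4 = 28561 elements; its multiplicative group consists of all nonzero elements, so |F_{13^4}^*| = 28561 - 1 = 28560. (It is cyclic since any finite subgroup of the multiplicative group of a field is cyclic.)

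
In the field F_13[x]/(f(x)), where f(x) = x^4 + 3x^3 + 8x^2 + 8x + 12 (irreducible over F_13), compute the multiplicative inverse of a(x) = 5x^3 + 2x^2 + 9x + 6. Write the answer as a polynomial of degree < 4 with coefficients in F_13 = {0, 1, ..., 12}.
a(x)^(-1) ≡ 5x^3 + 2x^2 + 6x + 8 (mod f(x))

Since f is irreducible over F_13, F_13[x]/(f) is a field and a(x) ≠ 0 has an inverse. Apply the extended Euclidean algorithm to f(x) and a(x) in F_13[x]: f(x) = (8x)·a(x) + (x^2 + 12x + 12);  a(x) = (5x + 7)·(x^2 + 12x + 12) + (8x);  (x^2 + 12x + 12) = (5x + 8)·(8x) + (12). The last nonzero remainder is the constant 12 = gcd(f, a) in F_13. Back-substituting through the division chain expresses 12 = s(x)·a(x) + t(x)·f(x) with s(x) ≡ 8x^3 + 11x^2 + 7x + 5 (mod f), so (8x^3 + 11x^2 + 7x + 5)·a(x) ≡ 12 (mod f). Multiplying by 12^(-1) ≡ 12 in F_13 gives a(x)^(-1) ≡ 12·(8x^3 + 11x^2 + 7x + 5) ≡ 5x^3 + 2x^2 + 6x + 8 (mod f). Check: (5x^3 + 2x^2 + 9x + 6)·(5x^3 + 2x^2 + 6x + 8) = 12x^6 + 7x^5 + x^4 + 9x^3 + 4x^2 + 4x + 9 ≡ 1 (mod x^4 + 3x^3 + 8x^2 + 8x + 12).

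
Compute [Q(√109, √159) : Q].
[Q(√109, √159) : Q] = 4

[Q(√109):Q] = 2 (min poly x^2 - 109, irreducible since 109 is squarefree > 1). For the top step, suppose √159 ∈ Q(√109), say √159 = c + d√109 with c, d ∈ Q. Squaring: 159 = c^2 + 109d^2 + 2cd√109. Since √109 ∉ Q this forces 2cd = 0. If d = 0 then √159 = c ∈ Q, contradicting 159 squarefree > 1. If c = 0 then 159 = 109d^2, so 109·159 = (109d)^2 is a perfect square in Q — but 109·159 = 17331 is not a perfect square (since 109 and 159 are distinct squarefree integers). Contradiction. Hence √159 ∉ Q(√109), so x^2 - 159 stays irreducible over Q(√109) and [Q(√109, √159) : Q(√109)] = 2. By the tower law, [Q(√109, √159) : Q] = 2 · 2 = 4.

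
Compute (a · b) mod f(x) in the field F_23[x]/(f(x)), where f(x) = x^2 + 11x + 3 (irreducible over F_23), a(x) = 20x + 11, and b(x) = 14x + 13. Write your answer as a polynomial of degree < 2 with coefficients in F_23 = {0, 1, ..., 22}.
a · b ≡ 2x + 16 (mod f(x))

Multiply in F_23[x]: a(x)·b(x) = (20x + 11)·(14x + 13) = 4x^2 + 5. This has degree ≥ 2, so divide by f(x) over F_23: 4x^2 + 5 = (4)·(x^2 + 11x + 3) + (2x + 16). Hence a·b ≡ 2x + 16 (mod f). (F_23[x]/(f) is a field with 23^2 = 529 elements since f is irreducible of degree 2.)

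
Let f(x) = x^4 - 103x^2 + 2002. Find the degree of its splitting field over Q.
[K : Q] = 4

Solving the quadratic in x^2: x^2 = (103 ± √(103^2 - 4·2002))/2 = (103 ± √2601)/2 = (103 ± 51)/2, giving x^2 = 77 or x^2 = 26. So f(x) = (x^2 - 77)(x^2 - 26) and the roots of f are ±√77, ±√26. Hence the splitting field is K = Q(√77, √26). Since 77 and 26 are distinct squarefree integers > 1, their product 2002 is not a perfect square, so √26 ∉ Q(√77). By the tower law [K:Q] = [Q(√77,√26):Q(√77)] · [Q(√77):Q] = 2 · 2 = 4.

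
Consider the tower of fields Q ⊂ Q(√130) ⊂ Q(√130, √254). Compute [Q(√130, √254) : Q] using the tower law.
[Q(√130, √254) : Q] = 4

[Q(√130):Q] = 2 (min poly x^2 - 130, irreducible since 130 is squarefree > 1). For the top step, suppose √254 ∈ Q(√130), say √254 = c + d√130 with c, d ∈ Q. Squaring: 254 = c^2 + 130d^2 + 2cd√130. Since √130 ∉ Q this forces 2cd = 0. If d = 0 then √254 = c ∈ Q, contradicting 254 squarefree > 1. If c = 0 then 254 = 130d^2, so 130·254 = (130d)^2 is a perfect square in Q — but 130·254 = 33020 is not a perfect square (since 130 and 254 are distinct squarefree integers). Contradiction. Hence √254 ∉ Q(√130), so x^2 - 254 stays irreducible over Q(√130) and [Q(√130, √254) : Q(√130)] = 2. By the tower law, [Q(√130, √254) : Q] = 2 · 2 = 4.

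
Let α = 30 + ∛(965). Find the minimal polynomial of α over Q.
m_α(x) = x^3 - 90x^2 + 2700x - 27965

Set β = α - 30 = ∛(965), so β^3 = 965. Then (α - 30)^3 - 965 = 0, i.e. α is a root of g(x) = (x - 30)^3 - 965 = x^3 - 90x^2 + 2700x - 27965. Since g(x) = h(x - 30) where h(x) = x^3 - 965, and h is irreducible over Q (because 965 is not a perfect cube, so h has no rational root, and a monic cubic with no rational root is irreducible), g is also irreducible (irreducibility is preserved under the substitution x → x - 30). Hence m_α(x) = x^3 - 90x^2 + 2700x - 27965.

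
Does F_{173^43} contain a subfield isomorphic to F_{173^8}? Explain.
No: F_{173^8} is not a subfield of F_{173^43}

F_{p^m} embeds in F_{p^n} iff m | n. Here 8 ∤ 43 (since 43 = 5·8 + 3 with remainder 3 ≠ 0), so F_{173^8} is not a subfield of F_{173^43}. Equivalently: if it were, the tower law would give 8 = [F_{173^8}:F_173] dividing [F_{173^43}:F_173] = 43, contradiction.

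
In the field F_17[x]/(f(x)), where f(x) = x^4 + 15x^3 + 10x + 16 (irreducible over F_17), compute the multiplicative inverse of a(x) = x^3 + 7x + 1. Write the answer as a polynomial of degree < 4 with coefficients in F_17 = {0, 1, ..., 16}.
a(x)^(-1) ≡ 10x^3 + 5x^2 + 2x + 15 (mod f(x))

Since f is irreducible over F_17, F_17[x]/(f) is a field and a(x) ≠ 0 has an inverse. Apply the extended Euclidean algorithm to f(x) and a(x) in F_17[x]: f(x) = (x + 15)·a(x) + (10x^2 + 6x + 1);  a(x) = (12x + 3)·(10x^2 + 6x + 1) + (11x + 15);  (10x^2 + 6x + 1) = (4x + 9)·(11x + 15) + (2). The last nonzero remainder is the constant 2 = gcd(f, a) in F_17. Back-substituting through the division chain expresses 2 = s(x)·a(x) + t(x)·f(x) with s(x) ≡ 3x^3 + 10x^2 + 4x + 13 (mod f), so (3x^3 + 10x^2 + 4x + 13)·a(x) ≡ 2 (mod f). Multiplying by 2^(-1) ≡ 9 in F_17 gives a(x)^(-1) ≡ 9·(3x^3 + 10x^2 + 4x + 13) ≡ 10x^3 + 5x^2 + 2x + 15 (mod f). Check: (x^3 + 7x + 1)·(10x^3 + 5x^2 + 2x + 15) = 10x^6 + 5x^5 + 4x^4 + 9x^3 + 2x^2 + 5x + 15 ≡ 1 (mod x^4 + 15x^3 + 10x + 16).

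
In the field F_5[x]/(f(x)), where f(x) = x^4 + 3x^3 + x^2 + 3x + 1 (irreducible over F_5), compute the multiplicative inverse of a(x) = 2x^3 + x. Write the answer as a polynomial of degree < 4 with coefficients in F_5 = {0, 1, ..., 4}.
a(x)^(-1) ≡ x^2 + 4 (mod f(x))

Since f is irreducible over F_5, F_5[x]/(f) is a field and a(x) ≠ 0 has an inverse. Apply the extended Euclidean algorithm to f(x) and a(x) in F_5[x]: f(x) = (3x + 4)·a(x) + (3x^2 + 4x + 1);  a(x) = (4x + 3)·(3x^2 + 4x + 1) + (2). The last nonzero remainder is the constant 2 = gcd(f, a) in F_5. Back-substituting through the division chain expresses 2 = s(x)·a(x) + t(x)·f(x) with s(x) ≡ 2x^2 + 3 (mod f), so (2x^2 + 3)·a(x) ≡ 2 (mod f). Multiplying by 2^(-1) ≡ 3 in F_5 gives a(x)^(-1) ≡ 3·(2x^2 + 3) ≡ x^2 + 4 (mod f). Check: (2x^3 + x)·(x^2 + 4) = 2x^5 + 4x^3 + 4x ≡ 1 (mod x^4 + 3x^3 + x^2 + 3x + 1).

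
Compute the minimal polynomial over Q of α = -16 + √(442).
m_α(x) = x^2 + 32x - 186

From α + 16 = √(442), squaring gives (α + 16)^2 = 442, i.e. α^2 + 32α + 256 = 442, so α^2 + 32α - 186 = 0. The discriminant of x^2 + 32x - 186 is (32)^2 - 4·(-186) = 1024 + 744 = 1768, and 4·(442) is not a perfect square in Q since 442 is squarefree and ≠ 1. Hence x^2 + 32x - 186 is irreducible over Q and is the minimal polynomial of α.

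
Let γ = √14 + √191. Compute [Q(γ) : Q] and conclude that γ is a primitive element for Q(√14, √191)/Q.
[Q(γ) : Q] = 4 (equivalently, Q(γ) = Q(√14, √191))

Obviously Q(γ) ⊆ Q(√14, √191), and [Q(√14, √191):Q] = 4 (since 14, 191 are distinct squarefree integers > 1 with 2674 not a perfect square). To show equality we compute the minimal polynomial of γ. From γ = √14 + √191: γ^2 = 14 + 2√(2674) + 191 = 205 + 2√(2674), so γ^2 - 205 = 2√(2674); squaring, (γ^2 - 205)^2 = 4·2674, i.e. γ^4 - 410γ^2 + 42025 - 10696 = 0, i.e. γ^4 - 410γ^2 + 31329 = 0. So γ is a root of x^4 - 410x^2 + 31329. This polynomial is irreducible over Q: it has no rational root (each ±√14 ± √191 is irrational), and any factorization into two quadratics over Q would force √(2674) ∈ Q (pairing opposite roots) or √14, √191 ∈ Q (other pairings), all impossible. Hence [Q(γ):Q] = 4 = [Q(√14, √191):Q], so Q(γ) = Q(√14, √191).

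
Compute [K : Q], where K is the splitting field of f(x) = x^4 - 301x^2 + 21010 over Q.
[K : Q] = 4

Solving the quadratic in x^2: x^2 = (301 ± √(301^2 - 4·21010))/2 = (301 ± √6561)/2 = (301 ± 81)/2, giving x^2 = 191 or x^2 = 110. So f(x) = (x^2 - 191)(x^2 - 110) and the roots of f are ±√191, ±√110. Hence the splitting field is K = Q(√191, √110). Since 191 and 110 are distinct squarefree integers > 1, their product 21010 is not a perfect square, so √110 ∉ Q(√191). By the tower law [K:Q] = [Q(√191,√110):Q(√191)] · [Q(√191):Q] = 2 · 2 = 4.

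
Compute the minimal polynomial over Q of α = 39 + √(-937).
m_α(x) = x^2 - 78x + 2458

From α - 39 = √(-937), squaring gives (α - 39)^2 = -937, i.e. α^2 - 78α + 1521 = -937, so α^2 - 78α + 2458 = 0. The discriminant of x^2 - 78x + 2458 is (-78)^2 - 4·(2458) = 6084 - 9832 = -3748, and 4·(-937) is not a perfect square in Q since -937 is squarefree and ≠ 1. Hence x^2 - 78x + 2458 is irreducible over Q and is the minimal polynomial of α.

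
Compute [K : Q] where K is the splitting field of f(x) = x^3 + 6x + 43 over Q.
[K : Q] = 6

By the rational root test, any rational root of the monic integer polynomial f(x) = x^3 + 6x + 43 must be an integer dividing the constant term 43, i.e. one of ±{1, 43}. Evaluating: f(1) = 50, f(-1) = 36, f(43) = 79808, f(-43) = -79722; none is 0, so f has no rational root and is therefore irreducible over Q (a cubic with no linear factor over a field is irreducible). For an irreducible cubic, the Galois group is A_3 or S_3 according as the discriminant disc(f) = -4a^3 - 27b^2 = -4·(6)^3 - 27·(43)^2 = -50787 is or is not a square in Q. Here disc(f) = -50787 is not a perfect square in Q, so the Galois group of f over Q is not contained in A_3 and must be all of S_3. The splitting field has degree |S_3| = 6 over Q, so [K : Q] = 6.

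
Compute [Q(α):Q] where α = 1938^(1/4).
[Q(α):Q] = 4

α is a root of x^4 - 1938. By Eisenstein's criterion at the prime p = 2 (which divides the constant term 1938 but p^2 = 4 does not, since 1938 is squarefree), x^4 - 1938 is irreducible over Q. Hence [Q(α):Q] = 4.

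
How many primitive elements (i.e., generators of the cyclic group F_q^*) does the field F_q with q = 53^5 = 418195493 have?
There are φ(418195492) = 174096000 primitive elements

F_q^* is cyclic of order q - 1 = 418195492. A cyclic group of order m has exactly φ(m) generators. Here m = 418195492 = 2^2 · 11 · 13 · 131 · 5581, so the number of primitive elements is φ(418195492) = 174096000.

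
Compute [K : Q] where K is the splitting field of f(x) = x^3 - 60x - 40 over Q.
[K : Q] = 6

By the rational root test, any rational root of the monic integer polynomial f(x) = x^3 - 60x - 40 must be an integer dividing the constant term -40, i.e. one of ±{1, 2, 4, 5, 8, 10, 20, 40}. Evaluating: f(1) = -99, f(-1) = 19, f(2) = -152, f(-2) = 72, f(4) = -216, f(-4) = 136, f(5) = -215, f(-5) = 135, f(8) = -8, f(-8) = -72, f(10) = 360, f(-10) = -440, f(20) = 6760, f(-20) = -6840, f(40) = 61560, f(-40) = -61640; none is 0, so f has no rational root and is therefore irreducible over Q (a cubic with no linear factor over a field is irreducible). For an irreducible cubic, the Galois group is A_3 or S_3 according as the discriminant disc(f) = -4a^3 - 27b^2 = -4·(-60)^3 - 27·(-40)^2 = 820800 is or is not a square in Q. Here disc(f) = 820800 is not a perfect square in Q, so the Galois group of f over Q is not contained in A_3 and must be all of S_3. The splitting field has degree |S_3| = 6 over Q, so [K : Q] = 6.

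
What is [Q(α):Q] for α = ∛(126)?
[Q(α):Q] = 3

The minimal polynomial of α is x^3 - 126, irreducible over Q since 126 is not a perfect cube (so x^3 - 126 has no rational root). Hence [Q(α):Q] = deg(m_α) = 3.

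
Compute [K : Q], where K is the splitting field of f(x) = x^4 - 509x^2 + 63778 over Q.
[K : Q] = 4

Solving the quadratic in x^2: x^2 = (509 ± √(509^2 - 4·63778))/2 = (509 ± √3969)/2 = (509 ± 63)/2, giving x^2 = 223 or x^2 = 286. So f(x) = (x^2 - 223)(x^2 - 286) and the roots of f are ±√223, ±√286. Hence the splitting field is K = Q(√223, √286). Since 223 and 286 are distinct squarefree integers > 1, their product 63778 is not a perfect square, so √286 ∉ Q(√223). By the tower law [K:Q] = [Q(√223,√286):Q(√223)] · [Q(√223):Q] = 2 · 2 = 4.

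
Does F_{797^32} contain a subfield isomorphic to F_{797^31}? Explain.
No: F_{797^31} is not a subfield of F_{797^32}

F_{p^m} embeds in F_{p^n} iff m | n. Here 31 ∤ 32 (since 32 = 1·31 + 1 with remainder 1 ≠ 0), so F_{797^31} is not a subfield of F_{797^32}. Equivalently: if it were, the tower law would give 31 = [F_{797^31}:F_797] dividing [F_{797^32}:F_797] = 32, contradiction.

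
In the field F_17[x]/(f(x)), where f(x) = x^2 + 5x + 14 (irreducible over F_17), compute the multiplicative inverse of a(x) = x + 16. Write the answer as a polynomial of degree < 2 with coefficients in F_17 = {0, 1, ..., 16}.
a(x)^(-1) ≡ 11x + 15 (mod f(x))

Since f is irreducible over F_17, F_17[x]/(f) is a field and a(x) ≠ 0 has an inverse. Apply the extended Euclidean algorithm to f(x) and a(x) in F_17[x]: f(x) = (x + 6)·a(x) + (3). The last nonzero remainder is the constant 3 = gcd(f, a) in F_17. Back-substituting through the division chain expresses 3 = s(x)·a(x) + t(x)·f(x) with s(x) ≡ 16x + 11 (mod f), so (16x + 11)·a(x) ≡ 3 (mod f). Multiplying by 3^(-1) ≡ 6 in F_17 gives a(x)^(-1) ≡ 6·(16x + 11) ≡ 11x + 15 (mod f). Check: (x + 16)·(11x + 15) = 11x^2 + 4x + 2 ≡ 1 (mod x^2 + 5x + 14).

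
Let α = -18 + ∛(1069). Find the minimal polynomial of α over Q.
m_α(x) = x^3 + 54x^2 + 972x + 4763

Set β = α + 18 = ∛(1069), so β^3 = 1069. Then (α + 18)^3 - 1069 = 0, i.e. α is a root of g(x) = (x + 18)^3 - 1069 = x^3 + 54x^2 + 972x + 4763. Since g(x) = h(x + 18) where h(x) = x^3 - 1069, and h is irreducible over Q (because 1069 is not a perfect cube, so h has no rational root, and a monic cubic with no rational root is irreducible), g is also irreducible (irreducibility is preserved under the substitution x → x + 18). Hence m_α(x) = x^3 + 54x^2 + 972x + 4763.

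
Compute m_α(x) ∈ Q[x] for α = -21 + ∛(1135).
m_α(x) = x^3 + 63x^2 + 1323x + 8126

Set β = α + 21 = ∛(1135), so β^3 = 1135. Then (α + 21)^3 - 1135 = 0, i.e. α is a root of g(x) = (x + 21)^3 - 1135 = x^3 + 63x^2 + 1323x + 8126. Since g(x) = h(x + 21) where h(x) = x^3 - 1135, and h is irreducible over Q (because 1135 is not a perfect cube, so h has no rational root, and a monic cubic with no rational root is irreducible), g is also irreducible (irreducibility is preserved under the substitution x → x + 21). Hence m_α(x) = x^3 + 63x^2 + 1323x + 8126.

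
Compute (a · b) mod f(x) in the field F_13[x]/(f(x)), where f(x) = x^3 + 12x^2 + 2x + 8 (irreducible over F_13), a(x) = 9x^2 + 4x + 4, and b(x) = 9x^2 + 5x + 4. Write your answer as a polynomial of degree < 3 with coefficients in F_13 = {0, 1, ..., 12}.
a · b ≡ x^2 + 7 (mod f(x))

Multiply in F_13[x]: a(x)·b(x) = (9x^2 + 4x + 4)·(9x^2 + 5x + 4) = 3x^4 + 3x^3 + x^2 + 10x + 3. This has degree ≥ 3, so divide by f(x) over F_13: 3x^4 + 3x^3 + x^2 + 10x + 3 = (3x + 6)·(x^3 + 12x^2 + 2x + 8) + (x^2 + 7). Hence a·b ≡ x^2 + 7 (mod f). (F_13[x]/(f) is a field with 13^3 = 2197 elements since f is irreducible of degree 3.)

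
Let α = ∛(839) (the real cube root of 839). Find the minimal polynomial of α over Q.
m_α(x) = x^3 - 839

α satisfies α^3 = 839, so x^3 - 839 annihilates α. By the rational root test, a rational root p/q (in lowest terms) of x^3 - 839 would satisfy p^3 = 839 q^3, forcing q = 1 and p^3 = 839; but 839 is not a perfect cube, contradiction. A monic cubic over Q with no rational root is irreducible (any nontrivial factorization would include a linear factor). Hence x^3 - 839 is the minimal polynomial of α, and in particular [Q(α):Q] = 3.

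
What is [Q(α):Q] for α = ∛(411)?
[Q(α):Q] = 3

The minimal polynomial of α is x^3 - 411, irreducible over Q since 411 is not a perfect cube (so x^3 - 411 has no rational root). Hence [Q(α):Q] = deg(m_α) = 3.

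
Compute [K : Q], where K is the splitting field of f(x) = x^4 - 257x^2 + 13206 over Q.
[K : Q] = 4

Solving the quadratic in x^2: x^2 = (257 ± √(257^2 - 4·13206))/2 = (257 ± √13225)/2 = (257 ± 115)/2, giving x^2 = 71 or x^2 = 186. So f(x) = (x^2 - 71)(x^2 - 186) and the roots of f are ±√71, ±√186. Hence the splitting field is K = Q(√71, √186). Since 71 and 186 are distinct squarefree integers > 1, their product 13206 is not a perfect square, so √186 ∉ Q(√71). By the tower law [K:Q] = [Q(√71,√186):Q(√71)] · [Q(√71):Q] = 2 · 2 = 4.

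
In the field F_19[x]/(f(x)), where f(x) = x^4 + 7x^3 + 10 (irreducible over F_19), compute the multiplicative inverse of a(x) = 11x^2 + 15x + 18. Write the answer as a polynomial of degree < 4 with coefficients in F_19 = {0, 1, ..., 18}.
a(x)^(-1) ≡ 15x^3 + 2x^2 + 15x + 16 (mod f(x))

Since f is irreducible over F_19, F_19[x]/(f) is a field and a(x) ≠ 0 has an inverse. Apply the extended Euclidean algorithm to f(x) and a(x) in F_19[x]: f(x) = (7x^2 + 17x + 12)·a(x) + (8x + 3);  a(x) = (18x + 7)·(8x + 3) + (16). The last nonzero remainder is the constant 16 = gcd(f, a) in F_19. Back-substituting through the division chain expresses 16 = s(x)·a(x) + t(x)·f(x) with s(x) ≡ 12x^3 + 13x^2 + 12x + 9 (mod f), so (12x^3 + 13x^2 + 12x + 9)·a(x) ≡ 16 (mod f). Multiplying by 16^(-1) ≡ 6 in F_19 gives a(x)^(-1) ≡ 6·(12x^3 + 13x^2 + 12x + 9) ≡ 15x^3 + 2x^2 + 15x + 16 (mod f). Check: (11x^2 + 15x + 18)·(15x^3 + 2x^2 + 15x + 16) = 13x^5 + 9x^3 + 16x + 3 ≡ 1 (mod x^4 + 7x^3 + 10).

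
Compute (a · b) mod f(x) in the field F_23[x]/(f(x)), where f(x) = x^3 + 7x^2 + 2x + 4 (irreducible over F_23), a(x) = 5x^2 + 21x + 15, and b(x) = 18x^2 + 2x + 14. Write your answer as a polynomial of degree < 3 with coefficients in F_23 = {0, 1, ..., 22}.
a · b ≡ 10x^2 + 11x + 5 (mod f(x))

Multiply in F_23[x]: a(x)·b(x) = (5x^2 + 21x + 15)·(18x^2 + 2x + 14) = 21x^4 + 20x^3 + 14x^2 + 2x + 3. This has degree ≥ 3, so divide by f(x) over F_23: 21x^4 + 20x^3 + 14x^2 + 2x + 3 = (21x + 11)·(x^3 + 7x^2 + 2x + 4) + (10x^2 + 11x + 5). Hence a·b ≡ 10x^2 + 11x + 5 (mod f). (F_23[x]/(f) is a field with 23^3 = 12167 elements since f is irreducible of degree 3.)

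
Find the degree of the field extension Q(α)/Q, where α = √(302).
[Q(α):Q] = 2

[Q(α):Q] equals the degree of the minimal polynomial of α. Here α^2 = 302 and x^2 - 302 is irreducible (d = 302 is squarefree, ≠ 1, hence not a square), so deg(m_α) = 2. Thus [Q(α):Q] = 2.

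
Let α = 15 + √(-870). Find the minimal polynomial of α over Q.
m_α(x) = x^2 - 30x + 1095

From α - 15 = √(-870), squaring gives (α - 15)^2 = -870, i.e. α^2 - 30α + 225 = -870, so α^2 - 30α + 1095 = 0. The discriminant of x^2 - 30x + 1095 is (-30)^2 - 4·(1095) = 900 - 4380 = -3480, and 4·(-870) is not a perfect square in Q since -870 is squarefree and ≠ 1. Hence x^2 - 30x + 1095 is irreducible over Q and is the minimal polynomial of α.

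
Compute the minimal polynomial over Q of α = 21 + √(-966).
m_α(x) = x^2 - 42x + 1407

From α - 21 = √(-966), squaring gives (α - 21)^2 = -966, i.e. α^2 - 42α + 441 = -966, so α^2 - 42α + 1407 = 0. The discriminant of x^2 - 42x + 1407 is (-42)^2 - 4·(1407) = 1764 - 5628 = -3864, and 4·(-966) is not a perfect square in Q since -966 is squarefree and ≠ 1. Hence x^2 - 42x + 1407 is irreducible over Q and is the minimal polynomial of α.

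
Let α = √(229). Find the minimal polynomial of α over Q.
m_α(x) = x^2 - 229

α satisfies α^2 - 229 = 0, so x^2 - 229 annihilates α. Since d = 229 is squarefree and ≠ 1, it is not a perfect square in Q, so x^2 - 229 has no rational root and is therefore irreducible over Q (a degree-2 polynomial over a field is irreducible iff it has no root). Hence m_α(x) = x^2 - 229.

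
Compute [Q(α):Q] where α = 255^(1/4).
[Q(α):Q] = 4

α is a root of x^4 - 255. By Eisenstein's criterion at the prime p = 3 (which divides the constant term 255 but p^2 = 9 does not, since 255 is squarefree), x^4 - 255 is irreducible over Q. Hence [Q(α):Q] = 4.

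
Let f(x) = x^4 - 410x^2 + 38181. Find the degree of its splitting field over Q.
[K : Q] = 4

Solving the quadratic in x^2: x^2 = (410 ± √(410^2 - 4·38181))/2 = (410 ± √15376)/2 = (410 ± 124)/2, giving x^2 = 267 or x^2 = 143. So f(x) = (x^2 - 267)(x^2 - 143) and the roots of f are ±√267, ±√143. Hence the splitting field is K = Q(√267, √143). Since 267 and 143 are distinct squarefree integers > 1, their product 38181 is not a perfect square, so √143 ∉ Q(√267). By the tower law [K:Q] = [Q(√267,√143):Q(√267)] · [Q(√267):Q] = 2 · 2 = 4.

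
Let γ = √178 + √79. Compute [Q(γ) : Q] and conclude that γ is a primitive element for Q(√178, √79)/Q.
[Q(γ) : Q] = 4 (equivalently, Q(γ) = Q(√178, √79))

Obviously Q(γ) ⊆ Q(√178, √79), and [Q(√178, √79):Q] = 4 (since 178, 79 are distinct squarefree integers > 1 with 14062 not a perfect square). To show equality we compute the minimal polynomial of γ. From γ = √178 + √79: γ^2 = 178 + 2√(14062) + 79 = 257 + 2√(14062), so γ^2 - 257 = 2√(14062); squaring, (γ^2 - 257)^2 = 4·14062, i.e. γ^4 - 514γ^2 + 66049 - 56248 = 0, i.e. γ^4 - 514γ^2 + 9801 = 0. So γ is a root of x^4 - 514x^2 + 9801. This polynomial is irreducible over Q: it has no rational root (each ±√178 ± √79 is irrational), and any factorization into two quadratics over Q would force √(14062) ∈ Q (pairing opposite roots) or √178, √79 ∈ Q (other pairings), all impossible. Hence [Q(γ):Q] = 4 = [Q(√178, √79):Q], so Q(γ) = Q(√178, √79).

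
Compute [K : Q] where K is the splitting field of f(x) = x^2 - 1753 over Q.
[K : Q] = 2

f(x) = x^2 - 1753 factors as (x - √1753)(x + √1753). The splitting field is K = Q(√1753). Since 1753 is squarefree and > 1, it is not a perfect square, so x^2 - 1753 is irreducible over Q and [Q(√1753) : Q] = 2. Hence [K : Q] = 2.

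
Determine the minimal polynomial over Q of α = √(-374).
m_α(x) = x^2 + 374

α satisfies α^2 + 374 = 0, so x^2 + 374 annihilates α. Since d = -374 is squarefree and ≠ 1, it is not a perfect square in Q, so x^2 + 374 has no rational root and is therefore irreducible over Q (a degree-2 polynomial over a field is irreducible iff it has no root). Hence m_α(x) = x^2 + 374.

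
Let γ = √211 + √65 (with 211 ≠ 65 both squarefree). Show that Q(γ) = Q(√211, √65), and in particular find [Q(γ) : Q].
[Q(γ) : Q] = 4 (equivalently, Q(γ) = Q(√211, √65))

Obviously Q(γ) ⊆ Q(√211, √65), and [Q(√211, √65):Q] = 4 (since 211, 65 are distinct squarefree integers > 1 with 13715 not a perfect square). To show equality we compute the minimal polynomial of γ. From γ = √211 + √65: γ^2 = 211 + 2√(13715) + 65 = 276 + 2√(13715), so γ^2 - 276 = 2√(13715); squaring, (γ^2 - 276)^2 = 4·13715, i.e. γ^4 - 552γ^2 + 76176 - 54860 = 0, i.e. γ^4 - 552γ^2 + 21316 = 0. So γ is a root of x^4 - 552x^2 + 21316. This polynomial is irreducible over Q: it has no rational root (each ±√211 ± √65 is irrational), and any factorization into two quadratics over Q would force √(13715) ∈ Q (pairing opposite roots) or √211, √65 ∈ Q (other pairings), all impossible. Hence [Q(γ):Q] = 4 = [Q(√211, √65):Q], so Q(γ) = Q(√211, √65).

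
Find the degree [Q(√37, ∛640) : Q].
[Q(√37, ∛640) : Q] = 6

Let L = Q(√37, ∛640). Since Q(√37) ⊂ L and [Q(√37):Q] = 2, the tower law gives 2 | [L:Q]. Likewise Q(∛640) ⊂ L with [Q(∛640):Q] = 3 (because 640 is not a perfect cube), so 3 | [L:Q]. As gcd(2,3) = 1, [L:Q] is divisible by 6. Conversely L is generated over Q by √37 and ∛640, so [L:Q] ≤ 2·3 = 6. Therefore [Q(√37, ∛640) : Q] = 6.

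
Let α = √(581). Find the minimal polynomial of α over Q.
m_α(x) = x^2 - 581

α satisfies α^2 - 581 = 0, so x^2 - 581 annihilates α. Since d = 581 is squarefree and ≠ 1, it is not a perfect square in Q, so x^2 - 581 has no rational root and is therefore irreducible over Q (a degree-2 polynomial over a field is irreducible iff it has no root). Hence m_α(x) = x^2 - 581.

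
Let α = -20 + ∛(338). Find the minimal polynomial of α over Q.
m_α(x) = x^3 + 60x^2 + 1200x + 7662

Set β = α + 20 = ∛(338), so β^3 = 338. Then (α + 20)^3 - 338 = 0, i.e. α is a root of g(x) = (x + 20)^3 - 338 = x^3 + 60x^2 + 1200x + 7662. Since g(x) = h(x + 20) where h(x) = x^3 - 338, and h is irreducible over Q (because 338 is not a perfect cube, so h has no rational root, and a monic cubic with no rational root is irreducible), g is also irreducible (irreducibility is preserved under the substitution x → x + 20). Hence m_α(x) = x^3 + 60x^2 + 1200x + 7662.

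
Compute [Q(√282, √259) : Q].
[Q(√282, √259) : Q] = 4

[Q(√282):Q] = 2 (min poly x^2 - 282, irreducible since 282 is squarefree > 1). For the top step, suppose √259 ∈ Q(√282), say √259 = c + d√282 with c, d ∈ Q. Squaring: 259 = c^2 + 282d^2 + 2cd√282. Since √282 ∉ Q this forces 2cd = 0. If d = 0 then √259 = c ∈ Q, contradicting 259 squarefree > 1. If c = 0 then 259 = 282d^2, so 282·259 = (282d)^2 is a perfect square in Q — but 282·259 = 73038 is not a perfect square (since 282 and 259 are distinct squarefree integers). Contradiction. Hence √259 ∉ Q(√282), so x^2 - 259 stays irreducible over Q(√282) and [Q(√282, √259) : Q(√282)] = 2. By the tower law, [Q(√282, √259) : Q] = 2 · 2 = 4.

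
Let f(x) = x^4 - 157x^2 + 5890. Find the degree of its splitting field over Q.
[K : Q] = 4

Solving the quadratic in x^2: x^2 = (157 ± √(157^2 - 4·5890))/2 = (157 ± √1089)/2 = (157 ± 33)/2, giving x^2 = 95 or x^2 = 62. So f(x) = (x^2 - 95)(x^2 - 62) and the roots of f are ±√95, ±√62. Hence the splitting field is K = Q(√95, √62). Since 95 and 62 are distinct squarefree integers > 1, their product 5890 is not a perfect square, so √62 ∉ Q(√95). By the tower law [K:Q] = [Q(√95,√62):Q(√95)] · [Q(√95):Q] = 2 · 2 = 4.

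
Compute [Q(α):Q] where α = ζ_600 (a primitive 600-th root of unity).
[Q(α):Q] = 160

The minimal polynomial of ζ_600 over Q is the 600-th cyclotomic polynomial Φ_600(x), which is irreducible over Q and has degree φ(600) = 160. Hence [Q(α):Q] = φ(600) = 160.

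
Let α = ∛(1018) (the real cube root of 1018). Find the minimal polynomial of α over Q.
m_α(x) = x^3 - 1018

α satisfies α^3 = 1018, so x^3 - 1018 annihilates α. By the rational root test, a rational root p/q (in lowest terms) of x^3 - 1018 would satisfy p^3 = 1018 q^3, forcing q = 1 and p^3 = 1018; but 1018 is not a perfect cube, contradiction. A monic cubic over Q with no rational root is irreducible (any nontrivial factorization would include a linear factor). Hence x^3 - 1018 is the minimal polynomial of α, and in particular [Q(α):Q] = 3.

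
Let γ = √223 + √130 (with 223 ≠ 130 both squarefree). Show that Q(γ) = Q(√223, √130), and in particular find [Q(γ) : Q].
[Q(γ) : Q] = 4 (equivalently, Q(γ) = Q(√223, √130))

Obviously Q(γ) ⊆ Q(√223, √130), and [Q(√223, √130):Q] = 4 (since 223, 130 are distinct squarefree integers > 1 with 28990 not a perfect square). To show equality we compute the minimal polynomial of γ. From γ = √223 + √130: γ^2 = 223 + 2√(28990) + 130 = 353 + 2√(28990), so γ^2 - 353 = 2√(28990); squaring, (γ^2 - 353)^2 = 4·28990, i.e. γ^4 - 706γ^2 + 124609 - 115960 = 0, i.e. γ^4 - 706γ^2 + 8649 = 0. So γ is a root of x^4 - 706x^2 + 8649. This polynomial is irreducible over Q: it has no rational root (each ±√223 ± √130 is irrational), and any factorization into two quadratics over Q would force √(28990) ∈ Q (pairing opposite roots) or √223, √130 ∈ Q (other pairings), all impossible. Hence [Q(γ):Q] = 4 = [Q(√223, √130):Q], so Q(γ) = Q(√223, √130).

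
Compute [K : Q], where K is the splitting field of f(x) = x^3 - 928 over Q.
[K : Q] = 6

The roots of x^3 - 928 are ∛928, ω∛928, ω^2∛928 where ω = e^(2πi/3) is a primitive cube root of unity, so K = Q(∛928, ω). Now [Q(∛928):Q] = 3 (since 928 is not a perfect cube, x^3 - 928 is irreducible) and [Q(ω):Q] = 2. Both 2 and 3 divide [K:Q], and [K:Q] ≤ 3·2 = 6, so [K:Q] = 6. (Equivalently: Q(∛928) ⊂ R but ω ∉ R, so [K : Q(∛928)] = 2.)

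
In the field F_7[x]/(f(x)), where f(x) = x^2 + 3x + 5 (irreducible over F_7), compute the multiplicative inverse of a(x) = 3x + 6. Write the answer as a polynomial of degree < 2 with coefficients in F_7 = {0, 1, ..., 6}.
a(x)^(-1) ≡ 3x + 3 (mod f(x))

Since f is irreducible over F_7, F_7[x]/(f) is a field and a(x) ≠ 0 has an inverse. Apply the extended Euclidean algorithm to f(x) and a(x) in F_7[x]: f(x) = (5x + 5)·a(x) + (3). The last nonzero remainder is the constant 3 = gcd(f, a) in F_7. Back-substituting through the division chain expresses 3 = s(x)·a(x) + t(x)·f(x) with s(x) ≡ 2x + 2 (mod f), so (2x + 2)·a(x) ≡ 3 (mod f). Multiplying by 3^(-1) ≡ 5 in F_7 gives a(x)^(-1) ≡ 5·(2x + 2) ≡ 3x + 3 (mod f). Check: (3x + 6)·(3x + 3) = 2x^2 + 6x + 4 ≡ 1 (mod x^2 + 3x + 5).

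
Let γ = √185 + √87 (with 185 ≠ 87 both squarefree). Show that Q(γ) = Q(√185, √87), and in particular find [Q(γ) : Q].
[Q(γ) : Q] = 4 (equivalently, Q(γ) = Q(√185, √87))

Obviously Q(γ) ⊆ Q(√185, √87), and [Q(√185, √87):Q] = 4 (since 185, 87 are distinct squarefree integers > 1 with 16095 not a perfect square). To show equality we compute the minimal polynomial of γ. From γ = √185 + √87: γ^2 = 185 + 2√(16095) + 87 = 272 + 2√(16095), so γ^2 - 272 = 2√(16095); squaring, (γ^2 - 272)^2 = 4·16095, i.e. γ^4 - 544γ^2 + 73984 - 64380 = 0, i.e. γ^4 - 544γ^2 + 9604 = 0. So γ is a root of x^4 - 544x^2 + 9604. This polynomial is irreducible over Q: it has no rational root (each ±√185 ± √87 is irrational), and any factorization into two quadratics over Q would force √(16095) ∈ Q (pairing opposite roots) or √185, √87 ∈ Q (other pairings), all impossible. Hence [Q(γ):Q] = 4 = [Q(√185, √87):Q], so Q(γ) = Q(√185, √87).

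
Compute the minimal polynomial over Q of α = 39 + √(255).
m_α(x) = x^2 - 78x + 1266

From α - 39 = √(255), squaring gives (α - 39)^2 = 255, i.e. α^2 - 78α + 1521 = 255, so α^2 - 78α + 1266 = 0. The discriminant of x^2 - 78x + 1266 is (-78)^2 - 4·(1266) = 6084 - 5064 = 1020, and 4·(255) is not a perfect square in Q since 255 is squarefree and ≠ 1. Hence x^2 - 78x + 1266 is irreducible over Q and is the minimal polynomial of α.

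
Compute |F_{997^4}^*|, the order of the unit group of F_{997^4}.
|F_{997^4}^*| = 988053892080

F_{997^4} has 997^4 = 988053892081 elements; its multiplicative group consists of all nonzero elements, so |F_{997^4}^*| = 988053892081 - 1 = 988053892080. (It is cyclic since any finite subgroup of the multiplicative group of a field is cyclic.)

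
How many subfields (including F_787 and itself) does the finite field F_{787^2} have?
F_{787^2} has 2 subfields

The subfields of F_{p^n} are exactly the fields F_{p^d} for d | n (each is the fixed field of the unique index-d subgroup of Gal(F_{p^n}/F_p) ≅ Z/nZ). The divisors of n = 2 are {1, 2}, giving 2 subfields: F_{787^1}, F_{787^2}.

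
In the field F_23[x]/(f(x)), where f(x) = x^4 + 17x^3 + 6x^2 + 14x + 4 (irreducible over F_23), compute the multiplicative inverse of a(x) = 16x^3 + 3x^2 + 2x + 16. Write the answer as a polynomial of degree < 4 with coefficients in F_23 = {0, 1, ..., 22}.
a(x)^(-1) ≡ x^3 + 4x^2 + 7x + 12 (mod f(x))

Since f is irreducible over F_23, F_23[x]/(f) is a field and a(x) ≠ 0 has an inverse. Apply the extended Euclidean algorithm to f(x) and a(x) in F_23[x]: f(x) = (13x + 13)·a(x) + (10x^2 + 10x + 3);  a(x) = (20x + 1)·(10x^2 + 10x + 3) + (x + 13);  (10x^2 + 10x + 3) = (10x + 18)·(x + 13) + (22). The last nonzero remainder is the constant 22 = gcd(f, a) in F_23. Back-substituting through the division chain expresses 22 = s(x)·a(x) + t(x)·f(x) with s(x) ≡ 22x^3 + 19x^2 + 16x + 11 (mod f), so (22x^3 + 19x^2 + 16x + 11)·a(x) ≡ 22 (mod f). Multiplying by 22^(-1) ≡ 22 in F_23 gives a(x)^(-1) ≡ 22·(22x^3 + 19x^2 + 16x + 11) ≡ x^3 + 4x^2 + 7x + 12 (mod f). Check: (16x^3 + 3x^2 + 2x + 16)·(x^3 + 4x^2 + 7x + 12) = 16x^6 + 21x^5 + 11x^4 + 7x^3 + 22x^2 + 21x + 8 ≡ 1 (mod x^4 + 17x^3 + 6x^2 + 14x + 4).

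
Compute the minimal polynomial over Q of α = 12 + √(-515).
m_α(x) = x^2 - 24x + 659

From α - 12 = √(-515), squaring gives (α - 12)^2 = -515, i.e. α^2 - 24α + 144 = -515, so α^2 - 24α + 659 = 0. The discriminant of x^2 - 24x + 659 is (-24)^2 - 4·(659) = 576 - 2636 = -2060, and 4·(-515) is not a perfect square in Q since -515 is squarefree and ≠ 1. Hence x^2 - 24x + 659 is irreducible over Q and is the minimal polynomial of α.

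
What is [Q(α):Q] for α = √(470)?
[Q(α):Q] = 2

[Q(α):Q] equals the degree of the minimal polynomial of α. Here α^2 = 470 and x^2 - 470 is irreducible (d = 470 is squarefree, ≠ 1, hence not a square), so deg(m_α) = 2. Thus [Q(α):Q] = 2.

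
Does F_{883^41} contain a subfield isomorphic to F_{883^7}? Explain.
No: F_{883^7} is not a subfield of F_{883^41}

F_{p^m} embeds in F_{p^n} iff m | n. Here 7 ∤ 41 (since 41 = 5·7 + 6 with remainder 6 ≠ 0), so F_{883^7} is not a subfield of F_{883^41}. Equivalently: if it were, the tower law would give 7 = [F_{883^7}:F_883] dividing [F_{883^41}:F_883] = 41, contradiction.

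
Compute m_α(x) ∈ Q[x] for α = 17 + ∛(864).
m_α(x) = x^3 - 51x^2 + 867x - 5777

Set β = α - 17 = ∛(864), so β^3 = 864. Then (α - 17)^3 - 864 = 0, i.e. α is a root of g(x) = (x - 17)^3 - 864 = x^3 - 51x^2 + 867x - 5777. Since g(x) = h(x - 17) where h(x) = x^3 - 864, and h is irreducible over Q (because 864 is not a perfect cube, so h has no rational root, and a monic cubic with no rational root is irreducible), g is also irreducible (irreducibility is preserved under the substitution x → x - 17). Hence m_α(x) = x^3 - 51x^2 + 867x - 5777.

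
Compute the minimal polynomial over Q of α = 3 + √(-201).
m_α(x) = x^2 - 6x + 210

From α - 3 = √(-201), squaring gives (α - 3)^2 = -201, i.e. α^2 - 6α + 9 = -201, so α^2 - 6α + 210 = 0. The discriminant of x^2 - 6x + 210 is (-6)^2 - 4·(210) = 36 - 840 = -804, and 4·(-201) is not a perfect square in Q since -201 is squarefree and ≠ 1. Hence x^2 - 6x + 210 is irreducible over Q and is the minimal polynomial of α.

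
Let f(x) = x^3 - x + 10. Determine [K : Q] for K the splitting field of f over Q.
[K : Q] = 6

By the rational root test, any rational root of the monic integer polynomial f(x) = x^3 - x + 10 must be an integer dividing the constant term 10, i.e. one of ±{1, 2, 5, 10}. Evaluating: f(1) = 10, f(-1) = 10, f(2) = 16, f(-2) = 4, f(5) = 130, f(-5) = -110, f(10) = 1000, f(-10) = -980; none is 0, so f has no rational root and is therefore irreducible over Q (a cubic with no linear factor over a field is irreducible). For an irreducible cubic, the Galois group is A_3 or S_3 according as the discriminant disc(f) = -4a^3 - 27b^2 = -4·(-1)^3 - 27·(10)^2 = -2696 is or is not a square in Q. Here disc(f) = -2696 is not a perfect square in Q, so the Galois group of f over Q is not contained in A_3 and must be all of S_3. The splitting field has degree |S_3| = 6 over Q, so [K : Q] = 6.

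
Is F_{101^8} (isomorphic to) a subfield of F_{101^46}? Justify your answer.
No: F_{101^8} is not a subfield of F_{101^46}

F_{p^m} embeds in F_{p^n} iff m | n. Here 8 ∤ 46 (since 46 = 5·8 + 6 with remainder 6 ≠ 0), so F_{101^8} is not a subfield of F_{101^46}. Equivalently: if it were, the tower law would give 8 = [F_{101^8}:F_101] dividing [F_{101^46}:F_101] = 46, contradiction.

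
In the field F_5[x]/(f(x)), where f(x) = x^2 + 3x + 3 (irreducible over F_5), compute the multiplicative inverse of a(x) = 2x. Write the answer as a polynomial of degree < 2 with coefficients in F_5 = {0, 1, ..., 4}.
a(x)^(-1) ≡ 4x + 2 (mod f(x))

Since f is irreducible over F_5, F_5[x]/(f) is a field and a(x) ≠ 0 has an inverse. Apply the extended Euclidean algorithm to f(x) and a(x) in F_5[x]: f(x) = (3x + 4)·a(x) + (3). The last nonzero remainder is the constant 3 = gcd(f, a) in F_5. Back-substituting through the division chain expresses 3 = s(x)·a(x) + t(x)·f(x) with s(x) ≡ 2x + 1 (mod f), so (2x + 1)·a(x) ≡ 3 (mod f). Multiplying by 3^(-1) ≡ 2 in F_5 gives a(x)^(-1) ≡ 2·(2x + 1) ≡ 4x + 2 (mod f). Check: (2x)·(4x + 2) = 3x^2 + 4x ≡ 1 (mod x^2 + 3x + 3).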